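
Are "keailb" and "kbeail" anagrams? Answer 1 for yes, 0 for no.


Strings: "keailb", "kbeail"
Sorted first:  abeikl
Sorted second: abeikl
Sorted forms match => anagrams

1


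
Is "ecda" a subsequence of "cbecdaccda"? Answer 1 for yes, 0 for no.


Check if "ecda" is a subsequence of "cbecdaccda"
Greedy scan:
  Position 0 ('c'): no match needed
  Position 1 ('b'): no match needed
  Position 2 ('e'): matches sub[0] = 'e'
  Position 3 ('c'): matches sub[1] = 'c'
  Position 4 ('d'): matches sub[2] = 'd'
  Position 5 ('a'): matches sub[3] = 'a'
  Position 6 ('c'): no match needed
  Position 7 ('c'): no match needed
  Position 8 ('d'): no match needed
  Position 9 ('a'): no match needed
All 4 characters matched => is a subsequence

1


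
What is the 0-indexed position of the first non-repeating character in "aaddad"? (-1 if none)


Input: aaddad
Character frequencies:
  'a': 3
  'd': 3
Scanning left to right for freq == 1:
  Position 0 ('a'): freq=3, skip
  Position 1 ('a'): freq=3, skip
  Position 2 ('d'): freq=3, skip
  Position 3 ('d'): freq=3, skip
  Position 4 ('a'): freq=3, skip
  Position 5 ('d'): freq=3, skip
  No unique character found => answer = -1

-1


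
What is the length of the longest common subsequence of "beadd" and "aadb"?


LCS of "beadd" and "aadb"
DP table:
           a    a    d    b
      0    0    0    0    0
  b   0    0    0    0    1
  e   0    0    0    0    1
  a   0    1    1    1    1
  d   0    1    1    2    2
  d   0    1    1    2    2
LCS length = dp[5][4] = 2

2


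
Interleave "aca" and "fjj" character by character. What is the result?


Interleaving "aca" and "fjj":
  Position 0: 'a' from first, 'f' from second => "af"
  Position 1: 'c' from first, 'j' from second => "cj"
  Position 2: 'a' from first, 'j' from second => "aj"
Result: afcjaj

afcjaj


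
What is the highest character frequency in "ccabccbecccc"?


Input: ccabccbecccc
Character counts:
  'a': 1
  'b': 2
  'c': 8
  'e': 1
Maximum frequency: 8

8


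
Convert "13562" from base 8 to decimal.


Input: "13562" in base 8
Positional expansion:
  Digit '1' (value 1) x 8^4 = 4096
  Digit '3' (value 3) x 8^3 = 1536
  Digit '5' (value 5) x 8^2 = 320
  Digit '6' (value 6) x 8^1 = 48
  Digit '2' (value 2) x 8^0 = 2
Sum = 6002

6002


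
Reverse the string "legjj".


Input: legjj
Reading characters right to left:
  Position 4: 'j'
  Position 3: 'j'
  Position 2: 'g'
  Position 1: 'e'
  Position 0: 'l'
Reversed: jjgel

jjgel


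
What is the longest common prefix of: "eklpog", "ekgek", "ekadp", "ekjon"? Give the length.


Words: eklpog, ekgek, ekadp, ekjon
  Position 0: all 'e' => match
  Position 1: all 'k' => match
  Position 2: ('l', 'g', 'a', 'j') => mismatch, stop
LCP = "ek" (length 2)

2


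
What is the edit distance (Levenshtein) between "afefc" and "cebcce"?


Computing edit distance: "afefc" -> "cebcce"
DP table:
           c    e    b    c    c    e
      0    1    2    3    4    5    6
  a   1    1    2    3    4    5    6
  f   2    2    2    3    4    5    6
  e   3    3    2    3    4    5    5
  f   4    4    3    3    4    5    6
  c   5    4    4    4    3    4    5
Edit distance = dp[5][6] = 5

5


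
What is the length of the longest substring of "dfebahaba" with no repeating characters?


Input: "dfebahaba"
Sliding window (track last position of each char):
  Position 0 ('d'): window [0,0] length 1 -- new best
  Position 1 ('f'): window [0,1] length 2 -- new best
  Position 2 ('e'): window [0,2] length 3 -- new best
  Position 3 ('b'): window [0,3] length 4 -- new best
  Position 4 ('a'): window [0,4] length 5 -- new best
  Position 5 ('h'): window [0,5] length 6 -- new best
  Position 6 ('a'): repeat (last at 4), move window start to 5
  Position 6 ('a'): window [5,6] length 2
  Position 7 ('b'): window [5,7] length 3
  Position 8 ('a'): repeat (last at 6), move window start to 7
  Position 8 ('a'): window [7,8] length 2
Longest substring with no repeats: "dfebah" with length 6

6


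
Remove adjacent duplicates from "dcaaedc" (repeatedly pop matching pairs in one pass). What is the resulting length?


Input: dcaaedc
Stack-based adjacent duplicate removal:
  Read 'd': push. Stack: d
  Read 'c': push. Stack: dc
  Read 'a': push. Stack: dca
  Read 'a': matches stack top 'a' => pop. Stack: dc
  Read 'e': push. Stack: dce
  Read 'd': push. Stack: dced
  Read 'c': push. Stack: dcedc
Final stack: "dcedc" (length 5)

5


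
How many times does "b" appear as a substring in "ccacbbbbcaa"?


Searching for "b" in "ccacbbbbcaa"
Scanning each position:
  Position 0: "c" => no
  Position 1: "c" => no
  Position 2: "a" => no
  Position 3: "c" => no
  Position 4: "b" => MATCH
  Position 5: "b" => MATCH
  Position 6: "b" => MATCH
  Position 7: "b" => MATCH
  Position 8: "c" => no
  Position 9: "a" => no
  Position 10: "a" => no
Total occurrences: 4

4


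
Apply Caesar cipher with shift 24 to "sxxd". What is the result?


Caesar cipher: shift "sxxd" by 24
  's' (pos 18) + 24 = pos 16 = 'q'
  'x' (pos 23) + 24 = pos 21 = 'v'
  'x' (pos 23) + 24 = pos 21 = 'v'
  'd' (pos 3) + 24 = pos 1 = 'b'
Result: qvvb

qvvb


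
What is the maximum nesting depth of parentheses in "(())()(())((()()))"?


Input: "(())()(())((()()))"
Tracking depth:
  Position 0 '(': depth becomes 1
  Position 1 '(': depth becomes 2
  Position 2 ')': depth becomes 1
  Position 3 ')': depth becomes 0
  Position 4 '(': depth becomes 1
  Position 5 ')': depth becomes 0
  Position 6 '(': depth becomes 1
  Position 7 '(': depth becomes 2
  Position 8 ')': depth becomes 1
  Position 9 ')': depth becomes 0
  Position 10 '(': depth becomes 1
  Position 11 '(': depth becomes 2
  Position 12 '(': depth becomes 3
  Position 13 ')': depth becomes 2
  Position 14 '(': depth becomes 3
  Position 15 ')': depth becomes 2
  Position 16 ')': depth becomes 1
  Position 17 ')': depth becomes 0
Maximum depth reached: 3

3


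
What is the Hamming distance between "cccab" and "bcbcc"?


Comparing "cccab" and "bcbcc" position by position:
  Position 0: 'c' vs 'b' => differ
  Position 1: 'c' vs 'c' => same
  Position 2: 'c' vs 'b' => differ
  Position 3: 'a' vs 'c' => differ
  Position 4: 'b' vs 'c' => differ
Total differences (Hamming distance): 4

4


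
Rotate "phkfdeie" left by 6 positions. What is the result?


Input: "phkfdeie", rotate left by 6
First 6 characters: "phkfde"
Remaining characters: "ie"
Concatenate remaining + first: "ie" + "phkfde" = "iephkfde"

iephkfde


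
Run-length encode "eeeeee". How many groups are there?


Input: eeeeee
Scanning for consecutive runs:
  Group 1: 'e' x 6 (positions 0-5)
Total groups: 1

1


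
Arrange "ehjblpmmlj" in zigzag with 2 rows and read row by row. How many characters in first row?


Zigzag "ehjblpmmlj" into 2 rows:
Placing characters:
  'e' => row 0
  'h' => row 1
  'j' => row 0
  'b' => row 1
  'l' => row 0
  'p' => row 1
  'm' => row 0
  'm' => row 1
  'l' => row 0
  'j' => row 1
Rows:
  Row 0: "ejlml"
  Row 1: "hbpmj"
First row length: 5

5


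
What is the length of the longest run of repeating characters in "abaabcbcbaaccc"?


Input: "abaabcbcbaaccc"
Scanning for longest run:
  Position 1 ('b'): new char, reset run to 1
  Position 2 ('a'): new char, reset run to 1
  Position 3 ('a'): continues run of 'a', length=2
  Position 4 ('b'): new char, reset run to 1
  Position 5 ('c'): new char, reset run to 1
  Position 6 ('b'): new char, reset run to 1
  Position 7 ('c'): new char, reset run to 1
  Position 8 ('b'): new char, reset run to 1
  Position 9 ('a'): new char, reset run to 1
  Position 10 ('a'): continues run of 'a', length=2
  Position 11 ('c'): new char, reset run to 1
  Position 12 ('c'): continues run of 'c', length=2
  Position 13 ('c'): continues run of 'c', length=3
Longest run: 'c' with length 3

3


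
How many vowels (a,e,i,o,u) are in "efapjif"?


Input: efapjif
Checking each character:
  'e' at position 0: vowel (running total: 1)
  'f' at position 1: consonant
  'a' at position 2: vowel (running total: 2)
  'p' at position 3: consonant
  'j' at position 4: consonant
  'i' at position 5: vowel (running total: 3)
  'f' at position 6: consonant
Total vowels: 3

3


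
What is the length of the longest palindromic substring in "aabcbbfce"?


Input: "aabcbbfce"
Checking substrings for palindromes:
  [2:5] "bcb" (len 3) => palindrome
  [0:2] "aa" (len 2) => palindrome
  [4:6] "bb" (len 2) => palindrome
Longest palindromic substring: "bcb" with length 3

3


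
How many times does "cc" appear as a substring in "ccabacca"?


Searching for "cc" in "ccabacca"
Scanning each position:
  Position 0: "cc" => MATCH
  Position 1: "ca" => no
  Position 2: "ab" => no
  Position 3: "ba" => no
  Position 4: "ac" => no
  Position 5: "cc" => MATCH
  Position 6: "ca" => no
Total occurrences: 2

2


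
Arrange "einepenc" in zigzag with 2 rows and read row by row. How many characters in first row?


Zigzag "einepenc" into 2 rows:
Placing characters:
  'e' => row 0
  'i' => row 1
  'n' => row 0
  'e' => row 1
  'p' => row 0
  'e' => row 1
  'n' => row 0
  'c' => row 1
Rows:
  Row 0: "enpn"
  Row 1: "ieec"
First row length: 4

4


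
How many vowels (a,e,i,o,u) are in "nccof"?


Input: nccof
Checking each character:
  'n' at position 0: consonant
  'c' at position 1: consonant
  'c' at position 2: consonant
  'o' at position 3: vowel (running total: 1)
  'f' at position 4: consonant
Total vowels: 1

1


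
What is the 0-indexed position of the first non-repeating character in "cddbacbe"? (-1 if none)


Input: cddbacbe
Character frequencies:
  'a': 1
  'b': 2
  'c': 2
  'd': 2
  'e': 1
Scanning left to right for freq == 1:
  Position 0 ('c'): freq=2, skip
  Position 1 ('d'): freq=2, skip
  Position 2 ('d'): freq=2, skip
  Position 3 ('b'): freq=2, skip
  Position 4 ('a'): unique! => answer = 4

4


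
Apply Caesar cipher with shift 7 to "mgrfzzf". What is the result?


Caesar cipher: shift "mgrfzzf" by 7
  'm' (pos 12) + 7 = pos 19 = 't'
  'g' (pos 6) + 7 = pos 13 = 'n'
  'r' (pos 17) + 7 = pos 24 = 'y'
  'f' (pos 5) + 7 = pos 12 = 'm'
  'z' (pos 25) + 7 = pos 6 = 'g'
  'z' (pos 25) + 7 = pos 6 = 'g'
  'f' (pos 5) + 7 = pos 12 = 'm'
Result: tnymggm

tnymggm


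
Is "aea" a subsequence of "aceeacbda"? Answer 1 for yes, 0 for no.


Check if "aea" is a subsequence of "aceeacbda"
Greedy scan:
  Position 0 ('a'): matches sub[0] = 'a'
  Position 1 ('c'): no match needed
  Position 2 ('e'): matches sub[1] = 'e'
  Position 3 ('e'): no match needed
  Position 4 ('a'): matches sub[2] = 'a'
  Position 5 ('c'): no match needed
  Position 6 ('b'): no match needed
  Position 7 ('d'): no match needed
  Position 8 ('a'): no match needed
All 3 characters matched => is a subsequence

1


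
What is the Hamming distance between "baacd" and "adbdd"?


Comparing "baacd" and "adbdd" position by position:
  Position 0: 'b' vs 'a' => differ
  Position 1: 'a' vs 'd' => differ
  Position 2: 'a' vs 'b' => differ
  Position 3: 'c' vs 'd' => differ
  Position 4: 'd' vs 'd' => same
Total differences (Hamming distance): 4

4


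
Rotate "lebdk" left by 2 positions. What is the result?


Input: "lebdk", rotate left by 2
First 2 characters: "le"
Remaining characters: "bdk"
Concatenate remaining + first: "bdk" + "le" = "bdkle"

bdkle


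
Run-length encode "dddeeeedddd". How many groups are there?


Input: dddeeeedddd
Scanning for consecutive runs:
  Group 1: 'd' x 3 (positions 0-2)
  Group 2: 'e' x 4 (positions 3-6)
  Group 3: 'd' x 4 (positions 7-10)
Total groups: 3

3


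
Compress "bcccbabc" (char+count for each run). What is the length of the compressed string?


Input: bcccbabc
Runs:
  'b' x 1 => "b1"
  'c' x 3 => "c3"
  'b' x 1 => "b1"
  'a' x 1 => "a1"
  'b' x 1 => "b1"
  'c' x 1 => "c1"
Compressed: "b1c3b1a1b1c1"
Compressed length: 12

12


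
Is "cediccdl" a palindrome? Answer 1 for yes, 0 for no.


Input: cediccdl
Reversed: ldccidec
  Compare pos 0 ('c') with pos 7 ('l'): MISMATCH
  Compare pos 1 ('e') with pos 6 ('d'): MISMATCH
  Compare pos 2 ('d') with pos 5 ('c'): MISMATCH
  Compare pos 3 ('i') with pos 4 ('c'): MISMATCH
Result: not a palindrome

0


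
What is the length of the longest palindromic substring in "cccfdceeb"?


Input: "cccfdceeb"
Checking substrings for palindromes:
  [0:3] "ccc" (len 3) => palindrome
  [0:2] "cc" (len 2) => palindrome
  [1:3] "cc" (len 2) => palindrome
  [6:8] "ee" (len 2) => palindrome
Longest palindromic substring: "ccc" with length 3

3


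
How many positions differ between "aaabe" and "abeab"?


Comparing "aaabe" and "abeab" position by position:
  Position 0: 'a' vs 'a' => same
  Position 1: 'a' vs 'b' => DIFFER
  Position 2: 'a' vs 'e' => DIFFER
  Position 3: 'b' vs 'a' => DIFFER
  Position 4: 'e' vs 'b' => DIFFER
Positions that differ: 4

4


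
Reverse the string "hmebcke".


Input: hmebcke
Reading characters right to left:
  Position 6: 'e'
  Position 5: 'k'
  Position 4: 'c'
  Position 3: 'b'
  Position 2: 'e'
  Position 1: 'm'
  Position 0: 'h'
Reversed: ekcbemh

ekcbemh


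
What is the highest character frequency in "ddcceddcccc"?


Input: ddcceddcccc
Character counts:
  'c': 6
  'd': 4
  'e': 1
Maximum frequency: 6

6


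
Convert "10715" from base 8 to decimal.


Input: "10715" in base 8
Positional expansion:
  Digit '1' (value 1) x 8^4 = 4096
  Digit '0' (value 0) x 8^3 = 0
  Digit '7' (value 7) x 8^2 = 448
  Digit '1' (value 1) x 8^1 = 8
  Digit '5' (value 5) x 8^0 = 5
Sum = 4557

4557


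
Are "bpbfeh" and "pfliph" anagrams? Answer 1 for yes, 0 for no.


Strings: "bpbfeh", "pfliph"
Sorted first:  bbefhp
Sorted second: fhilpp
Differ at position 0: 'b' vs 'f' => not anagrams

0


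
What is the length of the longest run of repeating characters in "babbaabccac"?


Input: "babbaabccac"
Scanning for longest run:
  Position 1 ('a'): new char, reset run to 1
  Position 2 ('b'): new char, reset run to 1
  Position 3 ('b'): continues run of 'b', length=2
  Position 4 ('a'): new char, reset run to 1
  Position 5 ('a'): continues run of 'a', length=2
  Position 6 ('b'): new char, reset run to 1
  Position 7 ('c'): new char, reset run to 1
  Position 8 ('c'): continues run of 'c', length=2
  Position 9 ('a'): new char, reset run to 1
  Position 10 ('c'): new char, reset run to 1
Longest run: 'b' with length 2

2


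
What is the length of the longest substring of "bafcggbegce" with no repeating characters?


Input: "bafcggbegce"
Sliding window (track last position of each char):
  Position 0 ('b'): window [0,0] length 1 -- new best
  Position 1 ('a'): window [0,1] length 2 -- new best
  Position 2 ('f'): window [0,2] length 3 -- new best
  Position 3 ('c'): window [0,3] length 4 -- new best
  Position 4 ('g'): window [0,4] length 5 -- new best
  Position 5 ('g'): repeat (last at 4), move window start to 5
  Position 5 ('g'): window [5,5] length 1
  Position 6 ('b'): window [5,6] length 2
  Position 7 ('e'): window [5,7] length 3
  Position 8 ('g'): repeat (last at 5), move window start to 6
  Position 8 ('g'): window [6,8] length 3
  Position 9 ('c'): window [6,9] length 4
  Position 10 ('e'): repeat (last at 7), move window start to 8
  Position 10 ('e'): window [8,10] length 3
Longest substring with no repeats: "bafcg" with length 5

5


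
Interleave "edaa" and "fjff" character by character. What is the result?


Interleaving "edaa" and "fjff":
  Position 0: 'e' from first, 'f' from second => "ef"
  Position 1: 'd' from first, 'j' from second => "dj"
  Position 2: 'a' from first, 'f' from second => "af"
  Position 3: 'a' from first, 'f' from second => "af"
Result: efdjafaf

efdjafaf


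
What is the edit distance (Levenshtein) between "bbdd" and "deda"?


Computing edit distance: "bbdd" -> "deda"
DP table:
           d    e    d    a
      0    1    2    3    4
  b   1    1    2    3    4
  b   2    2    2    3    4
  d   3    2    3    2    3
  d   4    3    3    3    3
Edit distance = dp[4][4] = 3

3


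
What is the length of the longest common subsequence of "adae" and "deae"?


LCS of "adae" and "deae"
DP table:
           d    e    a    e
      0    0    0    0    0
  a   0    0    0    1    1
  d   0    1    1    1    1
  a   0    1    1    2    2
  e   0    1    2    2    3
LCS length = dp[4][4] = 3

3


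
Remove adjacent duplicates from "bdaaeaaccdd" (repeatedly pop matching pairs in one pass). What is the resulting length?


Input: bdaaeaaccdd
Stack-based adjacent duplicate removal:
  Read 'b': push. Stack: b
  Read 'd': push. Stack: bd
  Read 'a': push. Stack: bda
  Read 'a': matches stack top 'a' => pop. Stack: bd
  Read 'e': push. Stack: bde
  Read 'a': push. Stack: bdea
  Read 'a': matches stack top 'a' => pop. Stack: bde
  Read 'c': push. Stack: bdec
  Read 'c': matches stack top 'c' => pop. Stack: bde
  Read 'd': push. Stack: bded
  Read 'd': matches stack top 'd' => pop. Stack: bde
Final stack: "bde" (length 3)

3


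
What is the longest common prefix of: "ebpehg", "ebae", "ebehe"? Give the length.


Words: ebpehg, ebae, ebehe
  Position 0: all 'e' => match
  Position 1: all 'b' => match
  Position 2: ('p', 'a', 'e') => mismatch, stop
LCP = "eb" (length 2)

2


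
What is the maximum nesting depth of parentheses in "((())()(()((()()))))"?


Input: "((())()(()((()()))))"
Tracking depth:
  Position 0 '(': depth becomes 1
  Position 1 '(': depth becomes 2
  Position 2 '(': depth becomes 3
  Position 3 ')': depth becomes 2
  Position 4 ')': depth becomes 1
  Position 5 '(': depth becomes 2
  Position 6 ')': depth becomes 1
  Position 7 '(': depth becomes 2
  Position 8 '(': depth becomes 3
  Position 9 ')': depth becomes 2
  Position 10 '(': depth becomes 3
  Position 11 '(': depth becomes 4
  Position 12 '(': depth becomes 5
  Position 13 ')': depth becomes 4
  Position 14 '(': depth becomes 5
  Position 15 ')': depth becomes 4
  Position 16 ')': depth becomes 3
  Position 17 ')': depth becomes 2
  Position 18 ')': depth becomes 1
  Position 19 ')': depth becomes 0
Maximum depth reached: 5

5


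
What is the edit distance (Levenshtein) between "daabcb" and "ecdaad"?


Computing edit distance: "daabcb" -> "ecdaad"
DP table:
           e    c    d    a    a    d
      0    1    2    3    4    5    6
  d   1    1    2    2    3    4    5
  a   2    2    2    3    2    3    4
  a   3    3    3    3    3    2    3
  b   4    4    4    4    4    3    3
  c   5    5    4    5    5    4    4
  b   6    6    5    5    6    5    5
Edit distance = dp[6][6] = 5

5


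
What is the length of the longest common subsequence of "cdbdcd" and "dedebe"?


LCS of "cdbdcd" and "dedebe"
DP table:
           d    e    d    e    b    e
      0    0    0    0    0    0    0
  c   0    0    0    0    0    0    0
  d   0    1    1    1    1    1    1
  b   0    1    1    1    1    2    2
  d   0    1    1    2    2    2    2
  c   0    1    1    2    2    2    2
  d   0    1    1    2    2    2    2
LCS length = dp[6][6] = 2

2


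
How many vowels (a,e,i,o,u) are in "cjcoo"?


Input: cjcoo
Checking each character:
  'c' at position 0: consonant
  'j' at position 1: consonant
  'c' at position 2: consonant
  'o' at position 3: vowel (running total: 1)
  'o' at position 4: vowel (running total: 2)
Total vowels: 2

2


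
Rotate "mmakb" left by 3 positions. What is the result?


Input: "mmakb", rotate left by 3
First 3 characters: "mma"
Remaining characters: "kb"
Concatenate remaining + first: "kb" + "mma" = "kbmma"

kbmma


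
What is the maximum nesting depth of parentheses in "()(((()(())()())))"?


Input: "()(((()(())()())))"
Tracking depth:
  Position 0 '(': depth becomes 1
  Position 1 ')': depth becomes 0
  Position 2 '(': depth becomes 1
  Position 3 '(': depth becomes 2
  Position 4 '(': depth becomes 3
  Position 5 '(': depth becomes 4
  Position 6 ')': depth becomes 3
  Position 7 '(': depth becomes 4
  Position 8 '(': depth becomes 5
  Position 9 ')': depth becomes 4
  Position 10 ')': depth becomes 3
  Position 11 '(': depth becomes 4
  Position 12 ')': depth becomes 3
  Position 13 '(': depth becomes 4
  Position 14 ')': depth becomes 3
  Position 15 ')': depth becomes 2
  Position 16 ')': depth becomes 1
  Position 17 ')': depth becomes 0
Maximum depth reached: 5

5


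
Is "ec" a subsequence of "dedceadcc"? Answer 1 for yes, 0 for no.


Check if "ec" is a subsequence of "dedceadcc"
Greedy scan:
  Position 0 ('d'): no match needed
  Position 1 ('e'): matches sub[0] = 'e'
  Position 2 ('d'): no match needed
  Position 3 ('c'): matches sub[1] = 'c'
  Position 4 ('e'): no match needed
  Position 5 ('a'): no match needed
  Position 6 ('d'): no match needed
  Position 7 ('c'): no match needed
  Position 8 ('c'): no match needed
All 2 characters matched => is a subsequence

1


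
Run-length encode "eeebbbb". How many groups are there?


Input: eeebbbb
Scanning for consecutive runs:
  Group 1: 'e' x 3 (positions 0-2)
  Group 2: 'b' x 4 (positions 3-6)
Total groups: 2

2


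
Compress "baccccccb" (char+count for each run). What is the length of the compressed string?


Input: baccccccb
Runs:
  'b' x 1 => "b1"
  'a' x 1 => "a1"
  'c' x 6 => "c6"
  'b' x 1 => "b1"
Compressed: "b1a1c6b1"
Compressed length: 8

8


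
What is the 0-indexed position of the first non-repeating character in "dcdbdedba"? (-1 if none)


Input: dcdbdedba
Character frequencies:
  'a': 1
  'b': 2
  'c': 1
  'd': 4
  'e': 1
Scanning left to right for freq == 1:
  Position 0 ('d'): freq=4, skip
  Position 1 ('c'): unique! => answer = 1

1


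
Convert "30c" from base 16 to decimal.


Input: "30c" in base 16
Positional expansion:
  Digit '3' (value 3) x 16^2 = 768
  Digit '0' (value 0) x 16^1 = 0
  Digit 'c' (value 12) x 16^0 = 12
Sum = 780

780


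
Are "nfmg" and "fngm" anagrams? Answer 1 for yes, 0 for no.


Strings: "nfmg", "fngm"
Sorted first:  fgmn
Sorted second: fgmn
Sorted forms match => anagrams

1


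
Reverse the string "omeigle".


Input: omeigle
Reading characters right to left:
  Position 6: 'e'
  Position 5: 'l'
  Position 4: 'g'
  Position 3: 'i'
  Position 2: 'e'
  Position 1: 'm'
  Position 0: 'o'
Reversed: elgiemo

elgiemo


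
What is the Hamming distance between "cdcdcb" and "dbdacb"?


Comparing "cdcdcb" and "dbdacb" position by position:
  Position 0: 'c' vs 'd' => differ
  Position 1: 'd' vs 'b' => differ
  Position 2: 'c' vs 'd' => differ
  Position 3: 'd' vs 'a' => differ
  Position 4: 'c' vs 'c' => same
  Position 5: 'b' vs 'b' => same
Total differences (Hamming distance): 4

4


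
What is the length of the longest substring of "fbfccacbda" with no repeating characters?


Input: "fbfccacbda"
Sliding window (track last position of each char):
  Position 0 ('f'): window [0,0] length 1 -- new best
  Position 1 ('b'): window [0,1] length 2 -- new best
  Position 2 ('f'): repeat (last at 0), move window start to 1
  Position 2 ('f'): window [1,2] length 2
  Position 3 ('c'): window [1,3] length 3 -- new best
  Position 4 ('c'): repeat (last at 3), move window start to 4
  Position 4 ('c'): window [4,4] length 1
  Position 5 ('a'): window [4,5] length 2
  Position 6 ('c'): repeat (last at 4), move window start to 5
  Position 6 ('c'): window [5,6] length 2
  Position 7 ('b'): window [5,7] length 3
  Position 8 ('d'): window [5,8] length 4 -- new best
  Position 9 ('a'): repeat (last at 5), move window start to 6
  Position 9 ('a'): window [6,9] length 4
Longest substring with no repeats: "acbd" with length 4

4


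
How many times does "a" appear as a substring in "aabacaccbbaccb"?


Searching for "a" in "aabacaccbbaccb"
Scanning each position:
  Position 0: "a" => MATCH
  Position 1: "a" => MATCH
  Position 2: "b" => no
  Position 3: "a" => MATCH
  Position 4: "c" => no
  Position 5: "a" => MATCH
  Position 6: "c" => no
  Position 7: "c" => no
  Position 8: "b" => no
  Position 9: "b" => no
  Position 10: "a" => MATCH
  Position 11: "c" => no
  Position 12: "c" => no
  Position 13: "b" => no
Total occurrences: 5

5


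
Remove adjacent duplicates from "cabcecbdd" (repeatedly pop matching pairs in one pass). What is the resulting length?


Input: cabcecbdd
Stack-based adjacent duplicate removal:
  Read 'c': push. Stack: c
  Read 'a': push. Stack: ca
  Read 'b': push. Stack: cab
  Read 'c': push. Stack: cabc
  Read 'e': push. Stack: cabce
  Read 'c': push. Stack: cabcec
  Read 'b': push. Stack: cabcecb
  Read 'd': push. Stack: cabcecbd
  Read 'd': matches stack top 'd' => pop. Stack: cabcecb
Final stack: "cabcecb" (length 7)

7


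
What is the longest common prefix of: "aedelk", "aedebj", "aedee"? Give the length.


Words: aedelk, aedebj, aedee
  Position 0: all 'a' => match
  Position 1: all 'e' => match
  Position 2: all 'd' => match
  Position 3: all 'e' => match
  Position 4: ('l', 'b', 'e') => mismatch, stop
LCP = "aede" (length 4)

4


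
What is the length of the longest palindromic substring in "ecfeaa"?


Input: "ecfeaa"
Checking substrings for palindromes:
  [4:6] "aa" (len 2) => palindrome
Longest palindromic substring: "aa" with length 2

2


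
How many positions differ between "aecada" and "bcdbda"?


Comparing "aecada" and "bcdbda" position by position:
  Position 0: 'a' vs 'b' => DIFFER
  Position 1: 'e' vs 'c' => DIFFER
  Position 2: 'c' vs 'd' => DIFFER
  Position 3: 'a' vs 'b' => DIFFER
  Position 4: 'd' vs 'd' => same
  Position 5: 'a' vs 'a' => same
Positions that differ: 4

4


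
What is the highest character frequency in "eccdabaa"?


Input: eccdabaa
Character counts:
  'a': 3
  'b': 1
  'c': 2
  'd': 1
  'e': 1
Maximum frequency: 3

3


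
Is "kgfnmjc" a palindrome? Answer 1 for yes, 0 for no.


Input: kgfnmjc
Reversed: cjmnfgk
  Compare pos 0 ('k') with pos 6 ('c'): MISMATCH
  Compare pos 1 ('g') with pos 5 ('j'): MISMATCH
  Compare pos 2 ('f') with pos 4 ('m'): MISMATCH
Result: not a palindrome

0


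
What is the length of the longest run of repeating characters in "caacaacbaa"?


Input: "caacaacbaa"
Scanning for longest run:
  Position 1 ('a'): new char, reset run to 1
  Position 2 ('a'): continues run of 'a', length=2
  Position 3 ('c'): new char, reset run to 1
  Position 4 ('a'): new char, reset run to 1
  Position 5 ('a'): continues run of 'a', length=2
  Position 6 ('c'): new char, reset run to 1
  Position 7 ('b'): new char, reset run to 1
  Position 8 ('a'): new char, reset run to 1
  Position 9 ('a'): continues run of 'a', length=2
Longest run: 'a' with length 2

2


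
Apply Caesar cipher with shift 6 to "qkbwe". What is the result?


Caesar cipher: shift "qkbwe" by 6
  'q' (pos 16) + 6 = pos 22 = 'w'
  'k' (pos 10) + 6 = pos 16 = 'q'
  'b' (pos 1) + 6 = pos 7 = 'h'
  'w' (pos 22) + 6 = pos 2 = 'c'
  'e' (pos 4) + 6 = pos 10 = 'k'
Result: wqhck

wqhck


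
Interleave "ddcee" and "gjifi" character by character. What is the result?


Interleaving "ddcee" and "gjifi":
  Position 0: 'd' from first, 'g' from second => "dg"
  Position 1: 'd' from first, 'j' from second => "dj"
  Position 2: 'c' from first, 'i' from second => "ci"
  Position 3: 'e' from first, 'f' from second => "ef"
  Position 4: 'e' from first, 'i' from second => "ei"
Result: dgdjciefei

dgdjciefei


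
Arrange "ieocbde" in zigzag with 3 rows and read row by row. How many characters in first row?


Zigzag "ieocbde" into 3 rows:
Placing characters:
  'i' => row 0
  'e' => row 1
  'o' => row 2
  'c' => row 1
  'b' => row 0
  'd' => row 1
  'e' => row 2
Rows:
  Row 0: "ib"
  Row 1: "ecd"
  Row 2: "oe"
First row length: 2

2


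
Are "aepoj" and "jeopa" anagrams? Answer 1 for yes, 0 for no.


Strings: "aepoj", "jeopa"
Sorted first:  aejop
Sorted second: aejop
Sorted forms match => anagrams

1


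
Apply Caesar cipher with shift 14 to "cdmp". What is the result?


Caesar cipher: shift "cdmp" by 14
  'c' (pos 2) + 14 = pos 16 = 'q'
  'd' (pos 3) + 14 = pos 17 = 'r'
  'm' (pos 12) + 14 = pos 0 = 'a'
  'p' (pos 15) + 14 = pos 3 = 'd'
Result: qrad

qrad


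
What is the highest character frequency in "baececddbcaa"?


Input: baececddbcaa
Character counts:
  'a': 3
  'b': 2
  'c': 3
  'd': 2
  'e': 2
Maximum frequency: 3

3


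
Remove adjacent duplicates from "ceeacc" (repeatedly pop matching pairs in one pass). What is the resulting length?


Input: ceeacc
Stack-based adjacent duplicate removal:
  Read 'c': push. Stack: c
  Read 'e': push. Stack: ce
  Read 'e': matches stack top 'e' => pop. Stack: c
  Read 'a': push. Stack: ca
  Read 'c': push. Stack: cac
  Read 'c': matches stack top 'c' => pop. Stack: ca
Final stack: "ca" (length 2)

2


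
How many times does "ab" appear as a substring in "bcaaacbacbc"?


Searching for "ab" in "bcaaacbacbc"
Scanning each position:
  Position 0: "bc" => no
  Position 1: "ca" => no
  Position 2: "aa" => no
  Position 3: "aa" => no
  Position 4: "ac" => no
  Position 5: "cb" => no
  Position 6: "ba" => no
  Position 7: "ac" => no
  Position 8: "cb" => no
  Position 9: "bc" => no
Total occurrences: 0

0


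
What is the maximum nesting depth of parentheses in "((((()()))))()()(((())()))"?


Input: "((((()()))))()()(((())()))"
Tracking depth:
  Position 0 '(': depth becomes 1
  Position 1 '(': depth becomes 2
  Position 2 '(': depth becomes 3
  Position 3 '(': depth becomes 4
  Position 4 '(': depth becomes 5
  Position 5 ')': depth becomes 4
  Position 6 '(': depth becomes 5
  Position 7 ')': depth becomes 4
  Position 8 ')': depth becomes 3
  Position 9 ')': depth becomes 2
  Position 10 ')': depth becomes 1
  Position 11 ')': depth becomes 0
  Position 12 '(': depth becomes 1
  Position 13 ')': depth becomes 0
  Position 14 '(': depth becomes 1
  Position 15 ')': depth becomes 0
  Position 16 '(': depth becomes 1
  Position 17 '(': depth becomes 2
  Position 18 '(': depth becomes 3
  Position 19 '(': depth becomes 4
  Position 20 ')': depth becomes 3
  Position 21 ')': depth becomes 2
  Position 22 '(': depth becomes 3
  Position 23 ')': depth becomes 2
  Position 24 ')': depth becomes 1
  Position 25 ')': depth becomes 0
Maximum depth reached: 5

5


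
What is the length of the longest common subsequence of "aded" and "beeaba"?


LCS of "aded" and "beeaba"
DP table:
           b    e    e    a    b    a
      0    0    0    0    0    0    0
  a   0    0    0    0    1    1    1
  d   0    0    0    0    1    1    1
  e   0    0    1    1    1    1    1
  d   0    0    1    1    1    1    1
LCS length = dp[4][6] = 1

1


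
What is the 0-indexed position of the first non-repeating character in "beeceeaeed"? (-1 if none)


Input: beeceeaeed
Character frequencies:
  'a': 1
  'b': 1
  'c': 1
  'd': 1
  'e': 6
Scanning left to right for freq == 1:
  Position 0 ('b'): unique! => answer = 0

0


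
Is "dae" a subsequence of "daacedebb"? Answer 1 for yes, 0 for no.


Check if "dae" is a subsequence of "daacedebb"
Greedy scan:
  Position 0 ('d'): matches sub[0] = 'd'
  Position 1 ('a'): matches sub[1] = 'a'
  Position 2 ('a'): no match needed
  Position 3 ('c'): no match needed
  Position 4 ('e'): matches sub[2] = 'e'
  Position 5 ('d'): no match needed
  Position 6 ('e'): no match needed
  Position 7 ('b'): no match needed
  Position 8 ('b'): no match needed
All 3 characters matched => is a subsequence

1


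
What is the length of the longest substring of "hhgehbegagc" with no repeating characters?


Input: "hhgehbegagc"
Sliding window (track last position of each char):
  Position 0 ('h'): window [0,0] length 1 -- new best
  Position 1 ('h'): repeat (last at 0), move window start to 1
  Position 1 ('h'): window [1,1] length 1
  Position 2 ('g'): window [1,2] length 2 -- new best
  Position 3 ('e'): window [1,3] length 3 -- new best
  Position 4 ('h'): repeat (last at 1), move window start to 2
  Position 4 ('h'): window [2,4] length 3
  Position 5 ('b'): window [2,5] length 4 -- new best
  Position 6 ('e'): repeat (last at 3), move window start to 4
  Position 6 ('e'): window [4,6] length 3
  Position 7 ('g'): window [4,7] length 4
  Position 8 ('a'): window [4,8] length 5 -- new best
  Position 9 ('g'): repeat (last at 7), move window start to 8
  Position 9 ('g'): window [8,9] length 2
  Position 10 ('c'): window [8,10] length 3
Longest substring with no repeats: "hbega" with length 5

5


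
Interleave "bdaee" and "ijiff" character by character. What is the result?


Interleaving "bdaee" and "ijiff":
  Position 0: 'b' from first, 'i' from second => "bi"
  Position 1: 'd' from first, 'j' from second => "dj"
  Position 2: 'a' from first, 'i' from second => "ai"
  Position 3: 'e' from first, 'f' from second => "ef"
  Position 4: 'e' from first, 'f' from second => "ef"
Result: bidjaiefef

bidjaiefef


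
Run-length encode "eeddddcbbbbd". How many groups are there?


Input: eeddddcbbbbd
Scanning for consecutive runs:
  Group 1: 'e' x 2 (positions 0-1)
  Group 2: 'd' x 4 (positions 2-5)
  Group 3: 'c' x 1 (positions 6-6)
  Group 4: 'b' x 4 (positions 7-10)
  Group 5: 'd' x 1 (positions 11-11)
Total groups: 5

5


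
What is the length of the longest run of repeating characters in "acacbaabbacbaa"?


Input: "acacbaabbacbaa"
Scanning for longest run:
  Position 1 ('c'): new char, reset run to 1
  Position 2 ('a'): new char, reset run to 1
  Position 3 ('c'): new char, reset run to 1
  Position 4 ('b'): new char, reset run to 1
  Position 5 ('a'): new char, reset run to 1
  Position 6 ('a'): continues run of 'a', length=2
  Position 7 ('b'): new char, reset run to 1
  Position 8 ('b'): continues run of 'b', length=2
  Position 9 ('a'): new char, reset run to 1
  Position 10 ('c'): new char, reset run to 1
  Position 11 ('b'): new char, reset run to 1
  Position 12 ('a'): new char, reset run to 1
  Position 13 ('a'): continues run of 'a', length=2
Longest run: 'a' with length 2

2


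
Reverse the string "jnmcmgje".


Input: jnmcmgje
Reading characters right to left:
  Position 7: 'e'
  Position 6: 'j'
  Position 5: 'g'
  Position 4: 'm'
  Position 3: 'c'
  Position 2: 'm'
  Position 1: 'n'
  Position 0: 'j'
Reversed: ejgmcmnj

ejgmcmnj


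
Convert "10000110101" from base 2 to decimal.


Input: "10000110101" in base 2
Positional expansion:
  Digit '1' (value 1) x 2^10 = 1024
  Digit '0' (value 0) x 2^9 = 0
  Digit '0' (value 0) x 2^8 = 0
  Digit '0' (value 0) x 2^7 = 0
  Digit '0' (value 0) x 2^6 = 0
  Digit '1' (value 1) x 2^5 = 32
  Digit '1' (value 1) x 2^4 = 16
  Digit '0' (value 0) x 2^3 = 0
  Digit '1' (value 1) x 2^2 = 4
  Digit '0' (value 0) x 2^1 = 0
  Digit '1' (value 1) x 2^0 = 1
Sum = 1077

1077


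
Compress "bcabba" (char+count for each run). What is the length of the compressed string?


Input: bcabba
Runs:
  'b' x 1 => "b1"
  'c' x 1 => "c1"
  'a' x 1 => "a1"
  'b' x 2 => "b2"
  'a' x 1 => "a1"
Compressed: "b1c1a1b2a1"
Compressed length: 10

10


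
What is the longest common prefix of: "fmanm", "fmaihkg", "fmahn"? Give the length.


Words: fmanm, fmaihkg, fmahn
  Position 0: all 'f' => match
  Position 1: all 'm' => match
  Position 2: all 'a' => match
  Position 3: ('n', 'i', 'h') => mismatch, stop
LCP = "fma" (length 3)

3


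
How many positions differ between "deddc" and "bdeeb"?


Comparing "deddc" and "bdeeb" position by position:
  Position 0: 'd' vs 'b' => DIFFER
  Position 1: 'e' vs 'd' => DIFFER
  Position 2: 'd' vs 'e' => DIFFER
  Position 3: 'd' vs 'e' => DIFFER
  Position 4: 'c' vs 'b' => DIFFER
Positions that differ: 5

5


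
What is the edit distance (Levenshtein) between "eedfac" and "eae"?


Computing edit distance: "eedfac" -> "eae"
DP table:
           e    a    e
      0    1    2    3
  e   1    0    1    2
  e   2    1    1    1
  d   3    2    2    2
  f   4    3    3    3
  a   5    4    3    4
  c   6    5    4    4
Edit distance = dp[6][3] = 4

4


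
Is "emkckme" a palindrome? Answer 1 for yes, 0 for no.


Input: emkckme
Reversed: emkckme
  Compare pos 0 ('e') with pos 6 ('e'): match
  Compare pos 1 ('m') with pos 5 ('m'): match
  Compare pos 2 ('k') with pos 4 ('k'): match
Result: palindrome

1


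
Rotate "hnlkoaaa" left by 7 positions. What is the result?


Input: "hnlkoaaa", rotate left by 7
First 7 characters: "hnlkoaa"
Remaining characters: "a"
Concatenate remaining + first: "a" + "hnlkoaa" = "ahnlkoaa"

ahnlkoaa


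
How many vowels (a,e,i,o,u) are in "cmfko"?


Input: cmfko
Checking each character:
  'c' at position 0: consonant
  'm' at position 1: consonant
  'f' at position 2: consonant
  'k' at position 3: consonant
  'o' at position 4: vowel (running total: 1)
Total vowels: 1

1


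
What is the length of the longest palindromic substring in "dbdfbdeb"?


Input: "dbdfbdeb"
Checking substrings for palindromes:
  [0:3] "dbd" (len 3) => palindrome
Longest palindromic substring: "dbd" with length 3

3


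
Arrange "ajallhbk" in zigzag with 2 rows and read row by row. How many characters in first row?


Zigzag "ajallhbk" into 2 rows:
Placing characters:
  'a' => row 0
  'j' => row 1
  'a' => row 0
  'l' => row 1
  'l' => row 0
  'h' => row 1
  'b' => row 0
  'k' => row 1
Rows:
  Row 0: "aalb"
  Row 1: "jlhk"
First row length: 4

4


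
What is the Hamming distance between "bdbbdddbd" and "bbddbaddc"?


Comparing "bdbbdddbd" and "bbddbaddc" position by position:
  Position 0: 'b' vs 'b' => same
  Position 1: 'd' vs 'b' => differ
  Position 2: 'b' vs 'd' => differ
  Position 3: 'b' vs 'd' => differ
  Position 4: 'd' vs 'b' => differ
  Position 5: 'd' vs 'a' => differ
  Position 6: 'd' vs 'd' => same
  Position 7: 'b' vs 'd' => differ
  Position 8: 'd' vs 'c' => differ
Total differences (Hamming distance): 7

7


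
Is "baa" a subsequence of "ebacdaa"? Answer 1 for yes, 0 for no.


Check if "baa" is a subsequence of "ebacdaa"
Greedy scan:
  Position 0 ('e'): no match needed
  Position 1 ('b'): matches sub[0] = 'b'
  Position 2 ('a'): matches sub[1] = 'a'
  Position 3 ('c'): no match needed
  Position 4 ('d'): no match needed
  Position 5 ('a'): matches sub[2] = 'a'
  Position 6 ('a'): no match needed
All 3 characters matched => is a subsequence

1


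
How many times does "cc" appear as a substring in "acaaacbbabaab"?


Searching for "cc" in "acaaacbbabaab"
Scanning each position:
  Position 0: "ac" => no
  Position 1: "ca" => no
  Position 2: "aa" => no
  Position 3: "aa" => no
  Position 4: "ac" => no
  Position 5: "cb" => no
  Position 6: "bb" => no
  Position 7: "ba" => no
  Position 8: "ab" => no
  Position 9: "ba" => no
  Position 10: "aa" => no
  Position 11: "ab" => no
Total occurrences: 0

0


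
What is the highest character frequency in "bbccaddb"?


Input: bbccaddb
Character counts:
  'a': 1
  'b': 3
  'c': 2
  'd': 2
Maximum frequency: 3

3


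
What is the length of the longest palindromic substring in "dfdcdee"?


Input: "dfdcdee"
Checking substrings for palindromes:
  [0:3] "dfd" (len 3) => palindrome
  [2:5] "dcd" (len 3) => palindrome
  [5:7] "ee" (len 2) => palindrome
Longest palindromic substring: "dfd" with length 3

3


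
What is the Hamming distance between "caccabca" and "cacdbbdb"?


Comparing "caccabca" and "cacdbbdb" position by position:
  Position 0: 'c' vs 'c' => same
  Position 1: 'a' vs 'a' => same
  Position 2: 'c' vs 'c' => same
  Position 3: 'c' vs 'd' => differ
  Position 4: 'a' vs 'b' => differ
  Position 5: 'b' vs 'b' => same
  Position 6: 'c' vs 'd' => differ
  Position 7: 'a' vs 'b' => differ
Total differences (Hamming distance): 4

4


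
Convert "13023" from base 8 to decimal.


Input: "13023" in base 8
Positional expansion:
  Digit '1' (value 1) x 8^4 = 4096
  Digit '3' (value 3) x 8^3 = 1536
  Digit '0' (value 0) x 8^2 = 0
  Digit '2' (value 2) x 8^1 = 16
  Digit '3' (value 3) x 8^0 = 3
Sum = 5651

5651


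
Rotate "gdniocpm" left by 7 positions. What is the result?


Input: "gdniocpm", rotate left by 7
First 7 characters: "gdniocp"
Remaining characters: "m"
Concatenate remaining + first: "m" + "gdniocp" = "mgdniocp"

mgdniocp


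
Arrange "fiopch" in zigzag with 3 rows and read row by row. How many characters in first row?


Zigzag "fiopch" into 3 rows:
Placing characters:
  'f' => row 0
  'i' => row 1
  'o' => row 2
  'p' => row 1
  'c' => row 0
  'h' => row 1
Rows:
  Row 0: "fc"
  Row 1: "iph"
  Row 2: "o"
First row length: 2

2
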